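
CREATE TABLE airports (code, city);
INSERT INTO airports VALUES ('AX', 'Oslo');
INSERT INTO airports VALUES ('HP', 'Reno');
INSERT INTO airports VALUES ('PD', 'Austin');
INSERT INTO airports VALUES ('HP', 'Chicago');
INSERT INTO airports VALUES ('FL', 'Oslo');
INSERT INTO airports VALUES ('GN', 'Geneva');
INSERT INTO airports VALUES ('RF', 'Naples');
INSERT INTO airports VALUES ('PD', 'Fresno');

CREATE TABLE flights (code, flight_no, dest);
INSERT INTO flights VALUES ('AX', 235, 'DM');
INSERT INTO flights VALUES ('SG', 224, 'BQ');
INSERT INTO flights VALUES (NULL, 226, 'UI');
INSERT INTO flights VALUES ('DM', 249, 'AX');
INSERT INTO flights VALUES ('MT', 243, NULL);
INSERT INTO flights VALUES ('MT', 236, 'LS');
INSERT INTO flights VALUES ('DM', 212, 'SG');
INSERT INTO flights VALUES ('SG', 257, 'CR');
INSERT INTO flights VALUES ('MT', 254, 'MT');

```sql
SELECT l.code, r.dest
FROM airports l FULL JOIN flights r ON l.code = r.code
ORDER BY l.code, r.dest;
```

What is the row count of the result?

FULL OUTER JOIN keeps every row from both sides; unmatched rows get NULL for the other side's columns.
Matching on l.code = r.code. A NULL in a compared column never satisfies the condition.
- code=AX: 1 matching r row(s), so 1 row(s) emitted.
- code=HP: no r row matches, row kept with r columns NULL.
- code=PD: no r row matches, row kept with r columns NULL.
- code=HP: no r row matches, row kept with r columns NULL.
- code=FL: no r row matches, row kept with r columns NULL.
- code=GN: no r row matches, row kept with r columns NULL.
- code=RF: no r row matches, row kept with r columns NULL.
- code=PD: no r row matches, row kept with r columns NULL.
- 8 r row(s) had no l match → kept, l columns NULL.
Total: 1 matched + 15 padded = 16 rows.

16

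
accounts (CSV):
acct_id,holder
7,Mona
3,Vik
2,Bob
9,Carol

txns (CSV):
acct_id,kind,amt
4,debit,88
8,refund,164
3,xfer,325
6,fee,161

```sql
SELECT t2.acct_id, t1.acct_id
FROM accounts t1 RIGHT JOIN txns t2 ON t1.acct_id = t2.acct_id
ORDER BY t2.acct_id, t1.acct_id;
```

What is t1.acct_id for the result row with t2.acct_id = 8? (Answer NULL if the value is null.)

RIGHT JOIN keeps every row from `txns`; unmatched rows get NULL for `accounts`'s columns.
Matching on t1.acct_id = t2.acct_id.
- t1 (acct_id=7) has no partner in t2.
- t1 (acct_id=3) pairs with 1 row(s) of t2.
- t1 (acct_id=2) has no partner in t2.
- t1 (acct_id=9) has no partner in t2.
- plus 3 unmatched t2 row(s), each kept with NULL t1 columns.

NULL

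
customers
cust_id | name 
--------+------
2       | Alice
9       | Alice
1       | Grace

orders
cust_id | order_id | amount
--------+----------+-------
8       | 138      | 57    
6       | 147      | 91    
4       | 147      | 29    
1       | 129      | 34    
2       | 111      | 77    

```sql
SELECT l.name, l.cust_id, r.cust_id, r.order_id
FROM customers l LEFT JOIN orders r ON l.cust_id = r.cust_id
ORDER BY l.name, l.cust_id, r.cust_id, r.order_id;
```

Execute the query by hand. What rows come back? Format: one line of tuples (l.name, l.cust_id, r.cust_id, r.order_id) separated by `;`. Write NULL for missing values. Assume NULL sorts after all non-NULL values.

LEFT JOIN keeps every row from `customers`; unmatched rows get NULL for `orders`'s columns.
Matching on l.cust_id = r.cust_id.
- l (cust_id=2) pairs with 1 row(s) of r.
- l (cust_id=9) has no partner → padded with NULL.
- l (cust_id=1) pairs with 1 row(s) of r.
After projecting and ordering:
l.name | l.cust_id | r.cust_id | r.order_id
Alice | 2 | 2 | 111
Alice | 9 | NULL | NULL
Grace | 1 | 1 | 129

(Alice, 2, 2, 111); (Alice, 9, NULL, NULL); (Grace, 1, 1, 129)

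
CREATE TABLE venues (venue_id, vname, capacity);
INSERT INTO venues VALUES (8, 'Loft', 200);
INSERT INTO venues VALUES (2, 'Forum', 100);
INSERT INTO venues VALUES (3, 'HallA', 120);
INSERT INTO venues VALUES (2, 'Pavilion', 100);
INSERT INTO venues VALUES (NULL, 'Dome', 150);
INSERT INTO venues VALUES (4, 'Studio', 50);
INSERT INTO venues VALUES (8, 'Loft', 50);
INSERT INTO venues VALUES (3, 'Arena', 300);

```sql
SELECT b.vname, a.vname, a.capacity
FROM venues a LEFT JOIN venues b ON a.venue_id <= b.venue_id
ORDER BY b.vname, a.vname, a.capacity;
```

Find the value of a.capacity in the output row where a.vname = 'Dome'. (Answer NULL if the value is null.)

150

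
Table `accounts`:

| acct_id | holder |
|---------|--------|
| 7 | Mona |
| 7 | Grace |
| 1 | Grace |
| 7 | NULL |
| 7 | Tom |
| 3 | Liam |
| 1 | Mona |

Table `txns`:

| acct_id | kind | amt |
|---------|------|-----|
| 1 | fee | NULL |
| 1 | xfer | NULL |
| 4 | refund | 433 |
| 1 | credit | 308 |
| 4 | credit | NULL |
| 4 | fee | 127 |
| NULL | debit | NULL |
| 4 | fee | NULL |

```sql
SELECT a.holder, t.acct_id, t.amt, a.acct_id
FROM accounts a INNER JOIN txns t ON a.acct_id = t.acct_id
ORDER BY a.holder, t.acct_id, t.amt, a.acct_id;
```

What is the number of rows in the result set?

6

INNER JOIN keeps only pairs where the ON condition holds.
Matching on a.acct_id = t.acct_id. A NULL in a compared column never satisfies the condition.
- a[0] acct_id=7 → no match; dropped.
- a[1] acct_id=7 → no match; dropped.
- a[2] acct_id=1 → 3 match(es) in t → 3 row(s).
- a[3] acct_id=7 → no match; dropped.
- a[4] acct_id=7 → no match; dropped.
- a[5] acct_id=3 → no match; dropped.
- a[6] acct_id=1 → 3 match(es) in t → 3 row(s).
Total: 6 rows.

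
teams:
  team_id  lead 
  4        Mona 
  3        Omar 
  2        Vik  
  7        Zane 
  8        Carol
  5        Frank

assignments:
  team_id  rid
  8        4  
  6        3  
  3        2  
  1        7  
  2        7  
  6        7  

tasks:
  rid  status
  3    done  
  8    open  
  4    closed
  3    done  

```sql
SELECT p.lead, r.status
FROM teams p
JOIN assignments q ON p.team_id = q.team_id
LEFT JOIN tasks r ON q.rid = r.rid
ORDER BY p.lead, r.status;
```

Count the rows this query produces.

3

Joins associate left-to-right: teams INNER JOIN assignments on team_id gives 3 intermediate row(s).
Then LEFT JOIN `tasks r` on rid: each of those 3 rows is kept; rows whose q.rid has no match in r get NULL for r's columns.
Result: 3 row(s).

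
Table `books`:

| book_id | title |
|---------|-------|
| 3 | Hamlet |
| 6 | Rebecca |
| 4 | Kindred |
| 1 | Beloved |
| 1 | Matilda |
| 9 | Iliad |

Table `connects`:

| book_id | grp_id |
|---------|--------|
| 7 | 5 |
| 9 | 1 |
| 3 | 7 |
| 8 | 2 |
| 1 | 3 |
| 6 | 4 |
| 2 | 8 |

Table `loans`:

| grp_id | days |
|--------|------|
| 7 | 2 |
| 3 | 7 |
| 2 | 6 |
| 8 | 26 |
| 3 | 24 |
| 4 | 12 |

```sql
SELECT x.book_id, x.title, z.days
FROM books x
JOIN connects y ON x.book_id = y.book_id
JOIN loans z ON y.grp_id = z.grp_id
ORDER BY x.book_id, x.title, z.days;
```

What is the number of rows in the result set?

6

Joins associate left-to-right: books INNER JOIN connects on book_id gives 5 intermediate row(s).
Then INNER JOIN `loans z` on grp_id: keep only rows whose y.grp_id appears in z.
Result: 6 row(s).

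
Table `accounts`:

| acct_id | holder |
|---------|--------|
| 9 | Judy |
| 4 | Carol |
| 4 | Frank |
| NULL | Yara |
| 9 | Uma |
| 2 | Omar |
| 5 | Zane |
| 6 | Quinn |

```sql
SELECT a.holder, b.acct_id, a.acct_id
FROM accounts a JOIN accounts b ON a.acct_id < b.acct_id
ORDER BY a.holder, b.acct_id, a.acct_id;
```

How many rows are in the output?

19

INNER JOIN keeps only pairs where the ON condition holds.
Matching on a.acct_id < b.acct_id. A NULL in a compared column never satisfies the condition.
- acct_id=9: no matching b row, dropped.
- acct_id=4: 4 matching b row(s), so 4 row(s) emitted.
- acct_id=4: 4 matching b row(s), so 4 row(s) emitted.
- acct_id=NULL: no matching b row, dropped.
- acct_id=9: no matching b row, dropped.
- acct_id=2: 6 matching b row(s), so 6 row(s) emitted.
- acct_id=5: 3 matching b row(s), so 3 row(s) emitted.
- acct_id=6: 2 matching b row(s), so 2 row(s) emitted.
Total: 19 rows.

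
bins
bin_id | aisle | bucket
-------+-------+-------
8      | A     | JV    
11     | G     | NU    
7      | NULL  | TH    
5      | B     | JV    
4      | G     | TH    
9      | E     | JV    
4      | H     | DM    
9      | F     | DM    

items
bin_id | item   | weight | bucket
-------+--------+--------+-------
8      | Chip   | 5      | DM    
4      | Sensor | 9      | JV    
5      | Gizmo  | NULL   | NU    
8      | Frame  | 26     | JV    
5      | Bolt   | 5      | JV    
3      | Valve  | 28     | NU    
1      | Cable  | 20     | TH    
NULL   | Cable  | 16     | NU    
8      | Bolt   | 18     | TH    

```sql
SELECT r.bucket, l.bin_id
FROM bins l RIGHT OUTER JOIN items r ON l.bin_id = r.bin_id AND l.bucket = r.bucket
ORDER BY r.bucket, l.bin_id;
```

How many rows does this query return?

RIGHT JOIN keeps every row from `items`; unmatched rows get NULL for `bins`'s columns.
Matching on l.bin_id = r.bin_id AND l.bucket = r.bucket. A NULL in a compared column never satisfies the condition.
- l[0] bin_id=8, bucket=JV → 1 match(es) in r → 1 row(s).
- l[1] bin_id=11, bucket=NU → no match.
- l[2] bin_id=7, bucket=TH → no match.
- l[3] bin_id=5, bucket=JV → 1 match(es) in r → 1 row(s).
- l[4] bin_id=4, bucket=TH → no match.
- l[5] bin_id=9, bucket=JV → no match.
- l[6] bin_id=4, bucket=DM → no match.
- l[7] bin_id=9, bucket=DM → no match.
- 7 row(s) from r found no l partner → padded with NULL.
Total: 2 matched + 7 padded = 9 rows.

9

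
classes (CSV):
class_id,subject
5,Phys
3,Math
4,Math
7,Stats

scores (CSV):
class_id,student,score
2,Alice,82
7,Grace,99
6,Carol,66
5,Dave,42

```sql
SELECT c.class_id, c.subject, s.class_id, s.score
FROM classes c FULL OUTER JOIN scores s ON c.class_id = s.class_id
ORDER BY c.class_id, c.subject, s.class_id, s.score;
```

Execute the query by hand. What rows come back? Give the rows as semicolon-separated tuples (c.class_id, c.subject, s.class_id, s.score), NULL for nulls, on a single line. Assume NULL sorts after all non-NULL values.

FULL OUTER JOIN keeps every row from both sides; unmatched rows get NULL for the other side's columns.
Matching on c.class_id = s.class_id.
- class_id=5: 1 matching s row(s), so 1 row(s) emitted.
- class_id=3: no s row matches, row kept with s columns NULL.
- class_id=4: no s row matches, row kept with s columns NULL.
- class_id=7: 1 matching s row(s), so 1 row(s) emitted.
- 2 row(s) from s found no c partner → padded with NULL.
After projecting and ordering:
c.class_id | c.subject | s.class_id | s.score
3 | Math | NULL | NULL
4 | Math | NULL | NULL
5 | Phys | 5 | 42
7 | Stats | 7 | 99
NULL | NULL | 2 | 82
NULL | NULL | 6 | 66

(3, Math, NULL, NULL); (4, Math, NULL, NULL); (5, Phys, 5, 42); (7, Stats, 7, 99); (NULL, NULL, 2, 82); (NULL, NULL, 6, 66)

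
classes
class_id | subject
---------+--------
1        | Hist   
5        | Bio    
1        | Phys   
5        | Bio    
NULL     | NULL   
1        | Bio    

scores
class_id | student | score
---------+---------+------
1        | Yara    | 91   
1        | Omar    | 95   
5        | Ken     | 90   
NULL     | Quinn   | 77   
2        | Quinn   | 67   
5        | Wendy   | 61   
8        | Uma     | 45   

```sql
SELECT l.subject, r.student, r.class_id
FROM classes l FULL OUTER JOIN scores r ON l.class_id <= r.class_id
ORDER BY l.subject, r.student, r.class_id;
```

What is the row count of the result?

26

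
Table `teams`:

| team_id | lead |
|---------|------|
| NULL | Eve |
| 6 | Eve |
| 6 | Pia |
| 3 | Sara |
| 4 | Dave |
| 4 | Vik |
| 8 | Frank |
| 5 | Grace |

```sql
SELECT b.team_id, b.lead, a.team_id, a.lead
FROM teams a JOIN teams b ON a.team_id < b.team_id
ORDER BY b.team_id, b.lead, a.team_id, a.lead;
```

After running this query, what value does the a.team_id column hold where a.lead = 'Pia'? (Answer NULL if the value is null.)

INNER JOIN keeps only pairs where the ON condition holds.
Matching on a.team_id < b.team_id. A NULL in a compared column never satisfies the condition.
Matched pairs: 19.

6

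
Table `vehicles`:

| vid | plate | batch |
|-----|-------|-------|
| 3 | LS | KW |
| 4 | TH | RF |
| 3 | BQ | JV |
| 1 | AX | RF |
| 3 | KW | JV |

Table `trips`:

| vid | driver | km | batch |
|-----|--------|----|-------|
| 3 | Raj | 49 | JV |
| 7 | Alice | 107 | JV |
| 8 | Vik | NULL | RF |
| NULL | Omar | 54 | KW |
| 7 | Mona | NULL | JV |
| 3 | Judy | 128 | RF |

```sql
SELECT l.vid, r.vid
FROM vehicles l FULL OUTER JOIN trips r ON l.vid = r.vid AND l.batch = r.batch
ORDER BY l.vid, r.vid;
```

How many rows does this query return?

10

FULL OUTER JOIN keeps every row from both sides; unmatched rows get NULL for the other side's columns.
Matching on l.vid = r.vid AND l.batch = r.batch. A NULL in a compared column never satisfies the condition.
Matched pairs: 2; unmatched l rows kept: 3; unmatched r rows kept: 5.
Total: 2 matched + 8 padded = 10 rows.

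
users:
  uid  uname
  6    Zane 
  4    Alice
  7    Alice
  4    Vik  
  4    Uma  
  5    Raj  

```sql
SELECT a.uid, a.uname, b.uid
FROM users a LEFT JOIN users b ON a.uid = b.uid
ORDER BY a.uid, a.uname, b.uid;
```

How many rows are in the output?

12

LEFT JOIN keeps every row from `users a`; unmatched rows get NULL for `users b`'s columns.
Matching on a.uid = b.uid.
- a[0] uid=6 → 1 match(es) in b → 1 row(s).
- a[1] uid=4 → 3 match(es) in b → 3 row(s).
- a[2] uid=7 → 1 match(es) in b → 1 row(s).
- a[3] uid=4 → 3 match(es) in b → 3 row(s).
- a[4] uid=4 → 3 match(es) in b → 3 row(s).
- a[5] uid=5 → 1 match(es) in b → 1 row(s).
Total: 12 rows.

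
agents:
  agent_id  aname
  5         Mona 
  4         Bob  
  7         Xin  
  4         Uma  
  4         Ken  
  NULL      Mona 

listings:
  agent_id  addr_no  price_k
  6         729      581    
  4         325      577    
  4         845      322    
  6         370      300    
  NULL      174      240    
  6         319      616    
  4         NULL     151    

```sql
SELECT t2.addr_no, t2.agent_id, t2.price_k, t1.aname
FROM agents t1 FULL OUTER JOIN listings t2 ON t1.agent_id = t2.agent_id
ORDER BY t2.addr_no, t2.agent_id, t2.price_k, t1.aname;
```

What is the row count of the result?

FULL OUTER JOIN keeps every row from both sides; unmatched rows get NULL for the other side's columns.
Matching on t1.agent_id = t2.agent_id. A NULL in a compared column never satisfies the condition.
- t1 row (agent_id=5): no match → kept, t2 columns NULL.
- t1 row (agent_id=4): matches 3 t2 row(s) → 3 output row(s).
- t1 row (agent_id=7): no match → kept, t2 columns NULL.
- t1 row (agent_id=4): matches 3 t2 row(s) → 3 output row(s).
- t1 row (agent_id=4): matches 3 t2 row(s) → 3 output row(s).
- t1 row (agent_id=NULL): no match → kept, t2 columns NULL.
- 4 t2 row(s) had no t1 match → kept, t1 columns NULL.
Total: 9 matched + 7 padded = 16 rows.

16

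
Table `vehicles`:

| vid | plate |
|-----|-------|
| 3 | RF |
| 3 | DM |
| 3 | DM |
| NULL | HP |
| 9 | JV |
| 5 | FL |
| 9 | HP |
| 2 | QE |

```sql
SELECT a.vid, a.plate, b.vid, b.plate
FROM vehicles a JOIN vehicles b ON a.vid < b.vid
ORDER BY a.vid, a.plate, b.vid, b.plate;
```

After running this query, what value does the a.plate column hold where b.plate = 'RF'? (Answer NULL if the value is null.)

QE

INNER JOIN keeps only pairs where the ON condition holds.
Matching on a.vid < b.vid. A NULL in a compared column never satisfies the condition.
- a (vid=3) pairs with 3 row(s) of b.
- a (vid=3) pairs with 3 row(s) of b.
- a (vid=3) pairs with 3 row(s) of b.
- a (vid=NULL) has no partner → excluded.
- a (vid=9) has no partner → excluded.
- a (vid=5) pairs with 2 row(s) of b.
- a (vid=9) has no partner → excluded.
- a (vid=2) pairs with 6 row(s) of b.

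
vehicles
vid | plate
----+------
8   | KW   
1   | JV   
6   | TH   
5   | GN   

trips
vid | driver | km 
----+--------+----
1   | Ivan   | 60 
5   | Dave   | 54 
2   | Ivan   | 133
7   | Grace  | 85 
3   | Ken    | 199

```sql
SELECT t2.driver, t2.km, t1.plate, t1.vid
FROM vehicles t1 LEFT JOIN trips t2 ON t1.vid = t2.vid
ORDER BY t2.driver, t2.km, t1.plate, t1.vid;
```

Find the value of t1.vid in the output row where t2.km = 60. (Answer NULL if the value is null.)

1

LEFT JOIN keeps every row from `vehicles`; unmatched rows get NULL for `trips`'s columns.
Matching on t1.vid = t2.vid.
- t1 row (vid=8): no match → kept, t2 columns NULL.
- t1 row (vid=1): matches 1 t2 row(s) → 1 output row(s).
- t1 row (vid=6): no match → kept, t2 columns NULL.
- t1 row (vid=5): matches 1 t2 row(s) → 1 output row(s).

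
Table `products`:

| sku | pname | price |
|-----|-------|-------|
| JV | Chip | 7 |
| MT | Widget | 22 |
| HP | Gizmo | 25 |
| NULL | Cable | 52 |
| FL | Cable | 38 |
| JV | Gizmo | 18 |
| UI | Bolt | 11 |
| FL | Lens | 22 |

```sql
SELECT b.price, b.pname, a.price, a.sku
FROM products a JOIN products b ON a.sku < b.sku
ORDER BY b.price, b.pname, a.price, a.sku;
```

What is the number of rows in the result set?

19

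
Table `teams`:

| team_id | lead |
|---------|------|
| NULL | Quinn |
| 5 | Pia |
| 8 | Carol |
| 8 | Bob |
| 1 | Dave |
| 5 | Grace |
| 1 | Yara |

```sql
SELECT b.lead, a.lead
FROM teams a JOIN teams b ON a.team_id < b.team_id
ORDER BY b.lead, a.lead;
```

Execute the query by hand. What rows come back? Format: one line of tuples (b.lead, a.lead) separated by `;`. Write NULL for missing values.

INNER JOIN keeps only pairs where the ON condition holds.
Matching on a.team_id < b.team_id. A NULL in a compared column never satisfies the condition.
- a (team_id=NULL) has no partner → excluded.
- a (team_id=5) pairs with 2 row(s) of b.
- a (team_id=8) has no partner → excluded.
- a (team_id=8) has no partner → excluded.
- a (team_id=1) pairs with 4 row(s) of b.
- a (team_id=5) pairs with 2 row(s) of b.
- a (team_id=1) pairs with 4 row(s) of b.

(Bob, Dave); (Bob, Grace); (Bob, Pia); (Bob, Yara); (Carol, Dave); (Carol, Grace); (Carol, Pia); (Carol, Yara); (Grace, Dave); (Grace, Yara); (Pia, Dave); (Pia, Yara)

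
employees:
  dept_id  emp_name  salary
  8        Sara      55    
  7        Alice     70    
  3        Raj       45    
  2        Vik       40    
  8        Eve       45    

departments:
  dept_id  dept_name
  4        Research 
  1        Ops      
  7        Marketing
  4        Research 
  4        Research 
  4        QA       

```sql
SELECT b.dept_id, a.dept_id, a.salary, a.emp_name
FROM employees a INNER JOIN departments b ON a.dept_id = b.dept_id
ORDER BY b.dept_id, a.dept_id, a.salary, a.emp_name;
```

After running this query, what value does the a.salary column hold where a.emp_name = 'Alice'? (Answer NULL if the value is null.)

70

INNER JOIN keeps only pairs where the ON condition holds.
Matching on a.dept_id = b.dept_id.
Matched pairs: 1.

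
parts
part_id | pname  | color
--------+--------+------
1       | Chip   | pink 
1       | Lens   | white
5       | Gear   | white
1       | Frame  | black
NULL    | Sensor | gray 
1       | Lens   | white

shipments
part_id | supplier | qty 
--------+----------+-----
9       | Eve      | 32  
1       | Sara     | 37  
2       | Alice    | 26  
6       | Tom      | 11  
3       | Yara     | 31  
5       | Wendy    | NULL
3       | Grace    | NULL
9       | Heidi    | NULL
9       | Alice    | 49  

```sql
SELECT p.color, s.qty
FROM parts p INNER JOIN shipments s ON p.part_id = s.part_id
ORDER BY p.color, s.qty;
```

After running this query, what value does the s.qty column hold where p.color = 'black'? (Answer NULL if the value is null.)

INNER JOIN keeps only pairs where the ON condition holds.
Matching on p.part_id = s.part_id. A NULL in a compared column never satisfies the condition.
Matched pairs: 5.

37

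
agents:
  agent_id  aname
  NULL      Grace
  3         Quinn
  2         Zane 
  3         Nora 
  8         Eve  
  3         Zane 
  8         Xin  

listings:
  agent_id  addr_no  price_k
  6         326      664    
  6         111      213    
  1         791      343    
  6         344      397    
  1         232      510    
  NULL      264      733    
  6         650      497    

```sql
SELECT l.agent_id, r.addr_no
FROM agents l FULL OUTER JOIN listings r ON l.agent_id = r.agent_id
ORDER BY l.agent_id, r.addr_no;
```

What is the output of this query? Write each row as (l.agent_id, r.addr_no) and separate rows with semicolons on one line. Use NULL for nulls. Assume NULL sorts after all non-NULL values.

FULL OUTER JOIN keeps every row from both sides; unmatched rows get NULL for the other side's columns.
Matching on l.agent_id = r.agent_id. A NULL in a compared column never satisfies the condition.
- l (agent_id=NULL) has no partner → padded with NULL.
- l (agent_id=3) has no partner → padded with NULL.
- l (agent_id=2) has no partner → padded with NULL.
- l (agent_id=3) has no partner → padded with NULL.
- l (agent_id=8) has no partner → padded with NULL.
- l (agent_id=3) has no partner → padded with NULL.
- l (agent_id=8) has no partner → padded with NULL.
- 7 r row(s) had no l match → kept, l columns NULL.

(2, NULL); (3, NULL); (3, NULL); (3, NULL); (8, NULL); (8, NULL); (NULL, 111); (NULL, 232); (NULL, 264); (NULL, 326); (NULL, 344); (NULL, 650); (NULL, 791); (NULL, NULL)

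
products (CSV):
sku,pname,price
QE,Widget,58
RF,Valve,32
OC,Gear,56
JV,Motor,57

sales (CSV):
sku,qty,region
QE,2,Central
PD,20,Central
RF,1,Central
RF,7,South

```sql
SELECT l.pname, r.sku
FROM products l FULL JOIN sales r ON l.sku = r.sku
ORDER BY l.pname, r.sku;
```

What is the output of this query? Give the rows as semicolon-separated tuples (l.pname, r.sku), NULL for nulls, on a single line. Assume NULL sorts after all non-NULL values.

FULL OUTER JOIN keeps every row from both sides; unmatched rows get NULL for the other side's columns.
Matching on l.sku = r.sku.
Matched pairs: 3; unmatched l rows kept: 2; unmatched r rows kept: 1.

(Gear, NULL); (Motor, NULL); (Valve, RF); (Valve, RF); (Widget, QE); (NULL, PD)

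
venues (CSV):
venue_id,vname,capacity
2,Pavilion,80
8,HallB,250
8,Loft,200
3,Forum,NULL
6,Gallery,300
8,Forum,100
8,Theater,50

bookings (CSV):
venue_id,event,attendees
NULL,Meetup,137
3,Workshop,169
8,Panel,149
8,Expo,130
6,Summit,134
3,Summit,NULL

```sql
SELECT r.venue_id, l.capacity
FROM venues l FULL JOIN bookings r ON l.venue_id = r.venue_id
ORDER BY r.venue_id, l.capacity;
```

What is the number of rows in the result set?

FULL OUTER JOIN keeps every row from both sides; unmatched rows get NULL for the other side's columns.
Matching on l.venue_id = r.venue_id. A NULL in a compared column never satisfies the condition.
- venue_id=2: no r row matches, row kept with r columns NULL.
- venue_id=8: 2 matching r row(s), so 2 row(s) emitted.
- venue_id=8: 2 matching r row(s), so 2 row(s) emitted.
- venue_id=3: 2 matching r row(s), so 2 row(s) emitted.
- venue_id=6: 1 matching r row(s), so 1 row(s) emitted.
- venue_id=8: 2 matching r row(s), so 2 row(s) emitted.
- venue_id=8: 2 matching r row(s), so 2 row(s) emitted.
- 1 row(s) from r found no l partner → padded with NULL.
Total: 11 matched + 2 padded = 13 rows.

13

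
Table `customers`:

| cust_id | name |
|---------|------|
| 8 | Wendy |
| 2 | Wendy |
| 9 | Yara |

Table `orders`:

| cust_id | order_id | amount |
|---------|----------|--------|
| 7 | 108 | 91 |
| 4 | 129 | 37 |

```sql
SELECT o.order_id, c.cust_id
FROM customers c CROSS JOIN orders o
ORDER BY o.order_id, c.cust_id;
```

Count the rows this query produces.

6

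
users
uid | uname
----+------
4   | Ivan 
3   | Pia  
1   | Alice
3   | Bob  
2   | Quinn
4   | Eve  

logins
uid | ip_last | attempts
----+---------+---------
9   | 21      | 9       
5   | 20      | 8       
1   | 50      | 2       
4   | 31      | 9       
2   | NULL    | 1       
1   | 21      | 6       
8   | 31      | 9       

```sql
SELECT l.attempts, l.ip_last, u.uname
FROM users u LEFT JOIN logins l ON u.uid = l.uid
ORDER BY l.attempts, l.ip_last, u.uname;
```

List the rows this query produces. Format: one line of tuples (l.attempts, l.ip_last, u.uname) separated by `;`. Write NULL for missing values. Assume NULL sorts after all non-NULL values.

(1, NULL, Quinn); (2, 50, Alice); (6, 21, Alice); (9, 31, Eve); (9, 31, Ivan); (NULL, NULL, Bob); (NULL, NULL, Pia)

LEFT JOIN keeps every row from `users`; unmatched rows get NULL for `logins`'s columns.
Matching on u.uid = l.uid.
- u (uid=4) pairs with 1 row(s) of l.
- u (uid=3) has no partner → padded with NULL.
- u (uid=1) pairs with 2 row(s) of l.
- u (uid=3) has no partner → padded with NULL.
- u (uid=2) pairs with 1 row(s) of l.
- u (uid=4) pairs with 1 row(s) of l.
After projecting and ordering:
l.attempts | l.ip_last | u.uname
1 | NULL | Quinn
2 | 50 | Alice
6 | 21 | Alice
9 | 31 | Eve
9 | 31 | Ivan
NULL | NULL | Bob
NULL | NULL | Pia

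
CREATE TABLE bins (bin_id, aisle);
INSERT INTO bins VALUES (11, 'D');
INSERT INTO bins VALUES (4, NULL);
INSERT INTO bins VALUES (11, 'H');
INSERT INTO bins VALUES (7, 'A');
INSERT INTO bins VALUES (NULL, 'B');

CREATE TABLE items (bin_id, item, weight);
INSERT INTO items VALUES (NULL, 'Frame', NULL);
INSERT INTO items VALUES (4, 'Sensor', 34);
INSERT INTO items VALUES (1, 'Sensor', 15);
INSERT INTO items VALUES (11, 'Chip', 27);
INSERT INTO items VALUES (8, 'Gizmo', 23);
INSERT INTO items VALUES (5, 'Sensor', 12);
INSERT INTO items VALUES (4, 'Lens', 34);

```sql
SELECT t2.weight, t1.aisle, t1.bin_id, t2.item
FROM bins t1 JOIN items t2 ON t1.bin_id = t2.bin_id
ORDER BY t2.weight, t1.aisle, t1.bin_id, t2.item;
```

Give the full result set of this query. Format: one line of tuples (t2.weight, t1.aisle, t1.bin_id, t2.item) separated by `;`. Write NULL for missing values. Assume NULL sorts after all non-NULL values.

INNER JOIN keeps only pairs where the ON condition holds.
Matching on t1.bin_id = t2.bin_id. A NULL in a compared column never satisfies the condition.
- t1 row (bin_id=11): matches 1 t2 row(s) → 1 output row(s).
- t1 row (bin_id=4): matches 2 t2 row(s) → 2 output row(s).
- t1 row (bin_id=11): matches 1 t2 row(s) → 1 output row(s).
- t1 row (bin_id=7): no match → dropped.
- t1 row (bin_id=NULL): no match → dropped.
After projecting and ordering:
t2.weight | t1.aisle | t1.bin_id | t2.item
27 | D | 11 | Chip
27 | H | 11 | Chip
34 | NULL | 4 | Lens
34 | NULL | 4 | Sensor

(27, D, 11, Chip); (27, H, 11, Chip); (34, NULL, 4, Lens); (34, NULL, 4, Sensor)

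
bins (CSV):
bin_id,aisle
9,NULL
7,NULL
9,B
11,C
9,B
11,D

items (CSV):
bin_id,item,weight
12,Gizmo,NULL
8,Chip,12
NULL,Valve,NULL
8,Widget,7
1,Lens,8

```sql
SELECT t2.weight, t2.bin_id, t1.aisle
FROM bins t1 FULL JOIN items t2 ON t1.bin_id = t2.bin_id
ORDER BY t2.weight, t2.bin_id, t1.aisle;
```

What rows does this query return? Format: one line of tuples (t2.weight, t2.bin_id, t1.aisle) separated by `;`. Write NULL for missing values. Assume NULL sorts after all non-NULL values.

FULL OUTER JOIN keeps every row from both sides; unmatched rows get NULL for the other side's columns.
Matching on t1.bin_id = t2.bin_id. A NULL in a compared column never satisfies the condition.
Matched pairs: 0; unmatched t1 rows kept: 6; unmatched t2 rows kept: 5.

(7, 8, NULL); (8, 1, NULL); (12, 8, NULL); (NULL, 12, NULL); (NULL, NULL, B); (NULL, NULL, B); (NULL, NULL, C); (NULL, NULL, D); (NULL, NULL, NULL); (NULL, NULL, NULL); (NULL, NULL, NULL)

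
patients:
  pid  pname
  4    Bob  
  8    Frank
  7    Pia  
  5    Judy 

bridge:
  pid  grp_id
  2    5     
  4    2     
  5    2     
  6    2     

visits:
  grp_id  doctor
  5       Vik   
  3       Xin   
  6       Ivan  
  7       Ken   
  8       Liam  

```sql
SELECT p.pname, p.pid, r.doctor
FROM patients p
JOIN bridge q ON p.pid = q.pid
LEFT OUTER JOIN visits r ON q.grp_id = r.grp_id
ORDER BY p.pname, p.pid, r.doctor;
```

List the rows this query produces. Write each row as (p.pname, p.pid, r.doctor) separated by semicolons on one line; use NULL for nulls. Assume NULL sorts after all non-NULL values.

(Bob, 4, NULL); (Judy, 5, NULL)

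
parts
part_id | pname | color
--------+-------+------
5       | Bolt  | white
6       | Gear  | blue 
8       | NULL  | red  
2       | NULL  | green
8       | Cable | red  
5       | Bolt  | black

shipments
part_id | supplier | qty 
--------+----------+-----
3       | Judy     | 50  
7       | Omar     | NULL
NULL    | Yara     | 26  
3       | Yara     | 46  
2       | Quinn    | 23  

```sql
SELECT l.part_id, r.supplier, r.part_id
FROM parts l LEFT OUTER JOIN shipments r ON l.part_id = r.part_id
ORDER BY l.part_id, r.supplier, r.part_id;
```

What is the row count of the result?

6

LEFT JOIN keeps every row from `parts`; unmatched rows get NULL for `shipments`'s columns.
Matching on l.part_id = r.part_id. A NULL in a compared column never satisfies the condition.
- l row (part_id=5): no match → kept, r columns NULL.
- l row (part_id=6): no match → kept, r columns NULL.
- l row (part_id=8): no match → kept, r columns NULL.
- l row (part_id=2): matches 1 r row(s) → 1 output row(s).
- l row (part_id=8): no match → kept, r columns NULL.
- l row (part_id=5): no match → kept, r columns NULL.
Total: 1 matched + 5 padded = 6 rows.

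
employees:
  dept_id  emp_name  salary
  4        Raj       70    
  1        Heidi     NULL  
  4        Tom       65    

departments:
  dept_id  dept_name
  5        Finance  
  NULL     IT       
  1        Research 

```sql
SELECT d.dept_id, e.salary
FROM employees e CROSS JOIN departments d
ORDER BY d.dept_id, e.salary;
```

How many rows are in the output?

CROSS JOIN pairs every row of `employees` with every row of `departments`: 3 × 3 = 9 rows.

9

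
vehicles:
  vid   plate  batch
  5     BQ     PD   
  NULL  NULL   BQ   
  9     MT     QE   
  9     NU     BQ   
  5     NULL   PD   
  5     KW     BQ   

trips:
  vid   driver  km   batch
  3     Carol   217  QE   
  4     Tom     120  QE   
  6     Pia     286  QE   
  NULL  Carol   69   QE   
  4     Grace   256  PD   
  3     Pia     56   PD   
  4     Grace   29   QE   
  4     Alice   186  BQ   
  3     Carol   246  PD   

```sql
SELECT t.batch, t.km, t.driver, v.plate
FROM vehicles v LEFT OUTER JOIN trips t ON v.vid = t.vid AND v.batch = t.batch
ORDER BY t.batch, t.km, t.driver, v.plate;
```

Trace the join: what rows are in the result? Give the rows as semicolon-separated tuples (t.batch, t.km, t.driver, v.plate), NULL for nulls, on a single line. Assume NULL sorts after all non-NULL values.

(NULL, NULL, NULL, BQ); (NULL, NULL, NULL, KW); (NULL, NULL, NULL, MT); (NULL, NULL, NULL, NU); (NULL, NULL, NULL, NULL); (NULL, NULL, NULL, NULL)

LEFT JOIN keeps every row from `vehicles`; unmatched rows get NULL for `trips`'s columns.
Matching on v.vid = t.vid AND v.batch = t.batch. A NULL in a compared column never satisfies the condition.
- v row (vid=5, batch=PD): no match → kept, t columns NULL.
- v row (vid=NULL, batch=BQ): no match → kept, t columns NULL.
- v row (vid=9, batch=QE): no match → kept, t columns NULL.
- v row (vid=9, batch=BQ): no match → kept, t columns NULL.
- v row (vid=5, batch=PD): no match → kept, t columns NULL.
- v row (vid=5, batch=BQ): no match → kept, t columns NULL.
After projecting and ordering:
t.batch | t.km | t.driver | v.plate
NULL | NULL | NULL | BQ
NULL | NULL | NULL | KW
NULL | NULL | NULL | MT
NULL | NULL | NULL | NU
NULL | NULL | NULL | NULL
NULL | NULL | NULL | NULL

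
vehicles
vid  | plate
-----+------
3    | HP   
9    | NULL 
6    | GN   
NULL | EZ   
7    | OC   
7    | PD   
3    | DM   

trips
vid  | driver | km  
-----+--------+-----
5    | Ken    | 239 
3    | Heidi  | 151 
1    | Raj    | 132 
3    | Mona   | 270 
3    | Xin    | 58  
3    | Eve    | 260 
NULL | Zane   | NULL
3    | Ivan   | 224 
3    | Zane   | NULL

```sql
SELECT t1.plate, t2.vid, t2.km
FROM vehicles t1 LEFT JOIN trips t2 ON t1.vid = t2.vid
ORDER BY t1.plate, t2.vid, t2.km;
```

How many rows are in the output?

LEFT JOIN keeps every row from `vehicles`; unmatched rows get NULL for `trips`'s columns.
Matching on t1.vid = t2.vid. A NULL in a compared column never satisfies the condition.
Matched pairs: 12; unmatched t1 rows kept: 5.
Total: 12 matched + 5 padded = 17 rows.

17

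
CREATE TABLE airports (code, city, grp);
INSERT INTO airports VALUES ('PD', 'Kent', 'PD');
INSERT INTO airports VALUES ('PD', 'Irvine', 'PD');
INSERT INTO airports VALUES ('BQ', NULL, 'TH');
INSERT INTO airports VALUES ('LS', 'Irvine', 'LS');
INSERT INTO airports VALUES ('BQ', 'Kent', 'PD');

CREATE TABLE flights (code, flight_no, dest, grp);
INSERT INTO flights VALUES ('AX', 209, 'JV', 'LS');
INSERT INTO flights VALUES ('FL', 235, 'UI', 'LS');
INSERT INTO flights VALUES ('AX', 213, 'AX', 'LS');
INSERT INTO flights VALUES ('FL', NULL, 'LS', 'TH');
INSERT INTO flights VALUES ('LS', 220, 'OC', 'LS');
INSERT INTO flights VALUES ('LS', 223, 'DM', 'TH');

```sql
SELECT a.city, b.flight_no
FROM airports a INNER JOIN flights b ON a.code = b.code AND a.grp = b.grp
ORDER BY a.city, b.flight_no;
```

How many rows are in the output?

1

INNER JOIN keeps only pairs where the ON condition holds.
Matching on a.code = b.code AND a.grp = b.grp.
- a (code=PD, grp=PD) has no partner → excluded.
- a (code=PD, grp=PD) has no partner → excluded.
- a (code=BQ, grp=TH) has no partner → excluded.
- a (code=LS, grp=LS) pairs with 1 row(s) of b.
- a (code=BQ, grp=PD) has no partner → excluded.
Total: 1 rows.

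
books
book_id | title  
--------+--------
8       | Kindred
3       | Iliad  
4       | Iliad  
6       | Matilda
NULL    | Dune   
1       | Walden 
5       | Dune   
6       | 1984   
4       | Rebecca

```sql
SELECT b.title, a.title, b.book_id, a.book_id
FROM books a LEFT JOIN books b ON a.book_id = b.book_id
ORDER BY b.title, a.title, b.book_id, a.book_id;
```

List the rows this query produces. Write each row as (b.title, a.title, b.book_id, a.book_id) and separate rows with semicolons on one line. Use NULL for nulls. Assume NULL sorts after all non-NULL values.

(1984, 1984, 6, 6); (1984, Matilda, 6, 6); (Dune, Dune, 5, 5); (Iliad, Iliad, 3, 3); (Iliad, Iliad, 4, 4); (Iliad, Rebecca, 4, 4); (Kindred, Kindred, 8, 8); (Matilda, 1984, 6, 6); (Matilda, Matilda, 6, 6); (Rebecca, Iliad, 4, 4); (Rebecca, Rebecca, 4, 4); (Walden, Walden, 1, 1); (NULL, Dune, NULL, NULL)

LEFT JOIN keeps every row from `books a`; unmatched rows get NULL for `books b`'s columns.
Matching on a.book_id = b.book_id. A NULL in a compared column never satisfies the condition.
Matched pairs: 12; unmatched a rows kept: 1.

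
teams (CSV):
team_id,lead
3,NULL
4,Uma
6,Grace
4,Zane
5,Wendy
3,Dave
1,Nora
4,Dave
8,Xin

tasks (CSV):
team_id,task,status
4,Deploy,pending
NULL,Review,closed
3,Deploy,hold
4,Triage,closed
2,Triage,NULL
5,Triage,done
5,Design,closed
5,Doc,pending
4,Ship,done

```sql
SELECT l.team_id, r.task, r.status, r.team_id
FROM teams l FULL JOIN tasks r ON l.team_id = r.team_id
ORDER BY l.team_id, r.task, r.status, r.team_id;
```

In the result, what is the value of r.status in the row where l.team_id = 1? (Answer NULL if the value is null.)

FULL OUTER JOIN keeps every row from both sides; unmatched rows get NULL for the other side's columns.
Matching on l.team_id = r.team_id. A NULL in a compared column never satisfies the condition.
- l row (team_id=3): matches 1 r row(s) → 1 output row(s).
- l row (team_id=4): matches 3 r row(s) → 3 output row(s).
- l row (team_id=6): no match → kept, r columns NULL.
- l row (team_id=4): matches 3 r row(s) → 3 output row(s).
- l row (team_id=5): matches 3 r row(s) → 3 output row(s).
- l row (team_id=3): matches 1 r row(s) → 1 output row(s).
- l row (team_id=1): no match → kept, r columns NULL.
- l row (team_id=4): matches 3 r row(s) → 3 output row(s).
- l row (team_id=8): no match → kept, r columns NULL.
- 2 row(s) from r found no l partner → padded with NULL.

NULL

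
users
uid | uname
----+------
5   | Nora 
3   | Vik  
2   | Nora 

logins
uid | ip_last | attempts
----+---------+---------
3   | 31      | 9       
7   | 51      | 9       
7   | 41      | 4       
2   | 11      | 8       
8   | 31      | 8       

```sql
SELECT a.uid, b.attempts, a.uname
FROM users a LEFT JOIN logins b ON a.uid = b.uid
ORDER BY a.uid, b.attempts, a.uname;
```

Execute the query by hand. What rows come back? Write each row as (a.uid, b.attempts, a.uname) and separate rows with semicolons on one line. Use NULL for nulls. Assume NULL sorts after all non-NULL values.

LEFT JOIN keeps every row from `users`; unmatched rows get NULL for `logins`'s columns.
Matching on a.uid = b.uid.
Matched pairs: 2; unmatched a rows kept: 1.

(2, 8, Nora); (3, 9, Vik); (5, NULL, Nora)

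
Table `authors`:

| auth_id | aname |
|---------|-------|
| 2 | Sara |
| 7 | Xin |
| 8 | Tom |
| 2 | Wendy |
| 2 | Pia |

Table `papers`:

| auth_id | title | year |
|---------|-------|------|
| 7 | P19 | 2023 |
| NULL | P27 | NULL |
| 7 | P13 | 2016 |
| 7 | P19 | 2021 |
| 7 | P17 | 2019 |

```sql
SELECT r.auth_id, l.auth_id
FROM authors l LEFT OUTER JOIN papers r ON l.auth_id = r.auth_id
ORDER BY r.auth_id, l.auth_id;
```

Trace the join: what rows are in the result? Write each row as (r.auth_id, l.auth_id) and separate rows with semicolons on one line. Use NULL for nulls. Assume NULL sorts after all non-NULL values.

(7, 7); (7, 7); (7, 7); (7, 7); (NULL, 2); (NULL, 2); (NULL, 2); (NULL, 8)

LEFT JOIN keeps every row from `authors`; unmatched rows get NULL for `papers`'s columns.
Matching on l.auth_id = r.auth_id. A NULL in a compared column never satisfies the condition.
- l row (auth_id=2): no match → kept, r columns NULL.
- l row (auth_id=7): matches 4 r row(s) → 4 output row(s).
- l row (auth_id=8): no match → kept, r columns NULL.
- l row (auth_id=2): no match → kept, r columns NULL.
- l row (auth_id=2): no match → kept, r columns NULL.
After projecting and ordering:
r.auth_id | l.auth_id
7 | 7
7 | 7
7 | 7
7 | 7
NULL | 2
NULL | 2
NULL | 2
NULL | 8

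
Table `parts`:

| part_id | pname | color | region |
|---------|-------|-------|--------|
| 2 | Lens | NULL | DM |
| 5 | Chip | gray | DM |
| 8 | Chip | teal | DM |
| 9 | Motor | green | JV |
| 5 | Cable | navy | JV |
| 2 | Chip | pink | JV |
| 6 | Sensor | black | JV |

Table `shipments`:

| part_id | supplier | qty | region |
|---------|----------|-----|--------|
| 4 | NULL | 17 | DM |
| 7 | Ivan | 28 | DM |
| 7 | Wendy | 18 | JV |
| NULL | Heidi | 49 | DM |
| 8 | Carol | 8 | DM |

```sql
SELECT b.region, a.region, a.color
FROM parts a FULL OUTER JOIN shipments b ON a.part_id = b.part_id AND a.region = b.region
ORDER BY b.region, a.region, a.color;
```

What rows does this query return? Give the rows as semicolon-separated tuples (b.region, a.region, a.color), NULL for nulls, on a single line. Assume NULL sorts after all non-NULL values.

FULL OUTER JOIN keeps every row from both sides; unmatched rows get NULL for the other side's columns.
Matching on a.part_id = b.part_id AND a.region = b.region. A NULL in a compared column never satisfies the condition.
- a (part_id=2, region=DM) has no partner → padded with NULL.
- a (part_id=5, region=DM) has no partner → padded with NULL.
- a (part_id=8, region=DM) pairs with 1 row(s) of b.
- a (part_id=9, region=JV) has no partner → padded with NULL.
- a (part_id=5, region=JV) has no partner → padded with NULL.
- a (part_id=2, region=JV) has no partner → padded with NULL.
- a (part_id=6, region=JV) has no partner → padded with NULL.
- plus 4 unmatched b row(s), each kept with NULL a columns.

(DM, DM, teal); (DM, NULL, NULL); (DM, NULL, NULL); (DM, NULL, NULL); (JV, NULL, NULL); (NULL, DM, gray); (NULL, DM, NULL); (NULL, JV, black); (NULL, JV, green); (NULL, JV, navy); (NULL, JV, pink)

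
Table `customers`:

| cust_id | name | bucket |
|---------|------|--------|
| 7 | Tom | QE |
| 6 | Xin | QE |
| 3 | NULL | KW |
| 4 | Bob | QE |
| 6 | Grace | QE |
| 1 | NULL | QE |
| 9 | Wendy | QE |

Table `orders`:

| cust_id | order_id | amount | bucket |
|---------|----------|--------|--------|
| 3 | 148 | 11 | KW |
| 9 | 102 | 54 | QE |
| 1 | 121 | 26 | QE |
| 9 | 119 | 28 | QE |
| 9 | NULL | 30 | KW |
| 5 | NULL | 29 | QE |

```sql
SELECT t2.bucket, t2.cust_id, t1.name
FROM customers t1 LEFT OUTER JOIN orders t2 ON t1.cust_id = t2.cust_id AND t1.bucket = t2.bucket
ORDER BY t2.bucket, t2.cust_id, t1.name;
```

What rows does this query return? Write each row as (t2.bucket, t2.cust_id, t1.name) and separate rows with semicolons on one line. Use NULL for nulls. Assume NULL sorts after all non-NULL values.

(KW, 3, NULL); (QE, 1, NULL); (QE, 9, Wendy); (QE, 9, Wendy); (NULL, NULL, Bob); (NULL, NULL, Grace); (NULL, NULL, Tom); (NULL, NULL, Xin)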